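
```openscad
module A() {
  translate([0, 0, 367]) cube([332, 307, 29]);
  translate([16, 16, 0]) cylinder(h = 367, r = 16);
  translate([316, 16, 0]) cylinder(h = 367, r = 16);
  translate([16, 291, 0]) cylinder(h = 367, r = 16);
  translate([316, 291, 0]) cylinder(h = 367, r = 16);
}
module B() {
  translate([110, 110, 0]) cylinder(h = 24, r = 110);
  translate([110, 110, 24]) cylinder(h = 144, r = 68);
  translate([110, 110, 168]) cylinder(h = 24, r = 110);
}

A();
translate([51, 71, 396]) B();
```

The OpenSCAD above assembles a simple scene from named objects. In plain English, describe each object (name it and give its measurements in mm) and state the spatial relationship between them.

A is a four-legged stool. The seat is a 332×307×29 mm slab whose top surface is at z = 396 mm; four round legs, each 32 mm in diameter, run from the floor (z = 0) to the underside of the seat, each leg's axis is inset half a diameter from the nearest pair of seat edges (so the leg's bounding box is flush with the corner).

B is a spool: two coaxial disc flanges of radius 110 mm and thickness 24 mm, joined by a core cylinder of radius 68 mm and height 144 mm. The lower flange rests on z = 0 and the three cylinders share a vertical axis.

The spool is on top of the stool.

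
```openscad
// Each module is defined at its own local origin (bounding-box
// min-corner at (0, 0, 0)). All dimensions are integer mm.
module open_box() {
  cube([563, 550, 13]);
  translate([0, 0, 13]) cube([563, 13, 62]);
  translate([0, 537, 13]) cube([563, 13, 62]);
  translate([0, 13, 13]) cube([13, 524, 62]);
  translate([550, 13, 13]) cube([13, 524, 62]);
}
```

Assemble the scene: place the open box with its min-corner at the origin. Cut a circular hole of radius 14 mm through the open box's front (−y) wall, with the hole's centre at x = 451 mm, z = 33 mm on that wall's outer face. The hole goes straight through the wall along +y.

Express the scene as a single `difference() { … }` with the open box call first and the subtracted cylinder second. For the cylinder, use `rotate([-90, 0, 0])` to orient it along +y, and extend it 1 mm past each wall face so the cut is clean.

difference() {
  open_box();
  translate([451, -1, 33]) rotate([-90, 0, 0]) cylinder(h = 15, r = 14);
}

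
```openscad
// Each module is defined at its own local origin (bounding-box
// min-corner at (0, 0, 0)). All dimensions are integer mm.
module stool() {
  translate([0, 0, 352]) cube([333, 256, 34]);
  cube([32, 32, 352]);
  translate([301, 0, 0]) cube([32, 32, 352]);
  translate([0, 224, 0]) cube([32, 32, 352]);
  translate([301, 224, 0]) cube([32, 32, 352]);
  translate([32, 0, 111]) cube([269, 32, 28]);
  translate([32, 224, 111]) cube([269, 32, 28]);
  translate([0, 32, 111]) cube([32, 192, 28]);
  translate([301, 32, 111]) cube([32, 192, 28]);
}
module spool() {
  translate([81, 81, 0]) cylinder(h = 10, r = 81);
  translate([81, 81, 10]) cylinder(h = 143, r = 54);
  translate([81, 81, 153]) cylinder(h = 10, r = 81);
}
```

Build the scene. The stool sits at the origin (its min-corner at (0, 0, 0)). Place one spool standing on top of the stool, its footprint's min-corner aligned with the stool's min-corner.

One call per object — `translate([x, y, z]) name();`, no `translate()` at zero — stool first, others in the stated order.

stool();
translate([0, 0, 386]) spool();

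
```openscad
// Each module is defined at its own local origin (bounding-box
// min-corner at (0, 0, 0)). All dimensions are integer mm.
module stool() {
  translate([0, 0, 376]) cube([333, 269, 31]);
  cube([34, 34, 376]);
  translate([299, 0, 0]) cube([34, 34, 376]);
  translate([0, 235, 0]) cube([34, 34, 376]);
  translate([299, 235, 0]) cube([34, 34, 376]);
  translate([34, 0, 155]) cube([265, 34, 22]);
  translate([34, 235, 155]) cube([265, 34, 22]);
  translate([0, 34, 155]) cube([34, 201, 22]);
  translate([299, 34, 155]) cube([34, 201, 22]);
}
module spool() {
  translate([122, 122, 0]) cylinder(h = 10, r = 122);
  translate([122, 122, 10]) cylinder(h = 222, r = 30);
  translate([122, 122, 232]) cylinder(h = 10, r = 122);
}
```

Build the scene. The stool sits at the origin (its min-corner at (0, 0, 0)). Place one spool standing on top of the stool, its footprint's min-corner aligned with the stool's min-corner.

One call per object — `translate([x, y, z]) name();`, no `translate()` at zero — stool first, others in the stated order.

stool();
translate([0, 0, 407]) spool();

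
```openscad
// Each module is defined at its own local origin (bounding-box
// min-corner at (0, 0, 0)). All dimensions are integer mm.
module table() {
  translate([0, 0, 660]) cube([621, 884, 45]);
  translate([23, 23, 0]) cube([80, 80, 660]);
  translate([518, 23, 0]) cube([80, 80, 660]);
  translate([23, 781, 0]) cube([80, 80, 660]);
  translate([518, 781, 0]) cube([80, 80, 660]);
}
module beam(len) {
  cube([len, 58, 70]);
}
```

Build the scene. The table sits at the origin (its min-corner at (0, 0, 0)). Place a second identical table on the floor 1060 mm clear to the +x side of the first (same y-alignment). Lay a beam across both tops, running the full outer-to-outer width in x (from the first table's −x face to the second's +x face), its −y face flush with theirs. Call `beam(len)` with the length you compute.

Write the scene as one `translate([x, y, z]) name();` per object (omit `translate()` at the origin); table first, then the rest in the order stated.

table();
translate([1681, 0, 0]) table();
translate([0, 0, 705]) beam(2302);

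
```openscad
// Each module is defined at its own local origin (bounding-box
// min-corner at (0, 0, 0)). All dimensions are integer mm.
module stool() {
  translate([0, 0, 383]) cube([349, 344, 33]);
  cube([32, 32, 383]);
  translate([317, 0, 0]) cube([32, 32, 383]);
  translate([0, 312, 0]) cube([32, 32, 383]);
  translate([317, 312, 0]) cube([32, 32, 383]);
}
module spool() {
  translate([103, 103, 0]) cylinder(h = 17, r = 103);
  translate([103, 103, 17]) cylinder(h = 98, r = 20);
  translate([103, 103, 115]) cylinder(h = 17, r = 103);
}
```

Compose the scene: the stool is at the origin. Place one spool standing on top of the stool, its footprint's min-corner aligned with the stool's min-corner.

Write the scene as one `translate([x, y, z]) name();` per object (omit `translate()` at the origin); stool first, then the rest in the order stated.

stool();
translate([0, 0, 416]) spool();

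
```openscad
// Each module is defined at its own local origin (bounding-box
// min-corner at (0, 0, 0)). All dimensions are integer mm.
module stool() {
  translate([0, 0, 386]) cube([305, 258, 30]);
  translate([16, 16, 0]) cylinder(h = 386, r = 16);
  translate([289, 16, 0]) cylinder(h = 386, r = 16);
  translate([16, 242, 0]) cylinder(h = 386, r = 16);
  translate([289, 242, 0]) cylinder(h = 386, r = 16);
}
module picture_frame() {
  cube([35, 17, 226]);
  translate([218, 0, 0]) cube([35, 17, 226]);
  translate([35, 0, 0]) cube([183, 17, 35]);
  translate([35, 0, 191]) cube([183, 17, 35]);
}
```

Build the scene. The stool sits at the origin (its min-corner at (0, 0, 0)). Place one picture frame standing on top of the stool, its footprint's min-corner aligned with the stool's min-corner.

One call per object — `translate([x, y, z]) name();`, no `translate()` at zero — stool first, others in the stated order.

stool();
translate([0, 0, 416]) picture_frame();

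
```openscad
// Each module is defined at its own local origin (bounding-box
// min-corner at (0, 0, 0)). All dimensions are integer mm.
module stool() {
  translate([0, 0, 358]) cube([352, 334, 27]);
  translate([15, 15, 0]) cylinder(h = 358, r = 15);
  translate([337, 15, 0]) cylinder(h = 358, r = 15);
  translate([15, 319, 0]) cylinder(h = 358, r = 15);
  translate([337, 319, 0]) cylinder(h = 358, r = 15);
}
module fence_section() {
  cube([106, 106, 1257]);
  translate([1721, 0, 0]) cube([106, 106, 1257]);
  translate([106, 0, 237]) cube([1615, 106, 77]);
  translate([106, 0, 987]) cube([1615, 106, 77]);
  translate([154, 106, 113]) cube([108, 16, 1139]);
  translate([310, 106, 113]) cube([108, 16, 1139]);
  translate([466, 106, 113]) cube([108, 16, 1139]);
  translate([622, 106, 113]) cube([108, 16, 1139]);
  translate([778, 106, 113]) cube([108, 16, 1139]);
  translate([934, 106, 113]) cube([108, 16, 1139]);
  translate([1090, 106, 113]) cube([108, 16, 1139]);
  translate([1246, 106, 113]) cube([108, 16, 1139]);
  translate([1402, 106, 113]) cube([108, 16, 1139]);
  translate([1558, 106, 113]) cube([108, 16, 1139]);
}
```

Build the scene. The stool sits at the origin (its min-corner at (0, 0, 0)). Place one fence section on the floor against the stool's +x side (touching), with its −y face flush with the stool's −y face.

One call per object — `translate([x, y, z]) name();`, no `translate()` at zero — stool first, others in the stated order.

stool();
translate([352, 0, 0]) fence_section();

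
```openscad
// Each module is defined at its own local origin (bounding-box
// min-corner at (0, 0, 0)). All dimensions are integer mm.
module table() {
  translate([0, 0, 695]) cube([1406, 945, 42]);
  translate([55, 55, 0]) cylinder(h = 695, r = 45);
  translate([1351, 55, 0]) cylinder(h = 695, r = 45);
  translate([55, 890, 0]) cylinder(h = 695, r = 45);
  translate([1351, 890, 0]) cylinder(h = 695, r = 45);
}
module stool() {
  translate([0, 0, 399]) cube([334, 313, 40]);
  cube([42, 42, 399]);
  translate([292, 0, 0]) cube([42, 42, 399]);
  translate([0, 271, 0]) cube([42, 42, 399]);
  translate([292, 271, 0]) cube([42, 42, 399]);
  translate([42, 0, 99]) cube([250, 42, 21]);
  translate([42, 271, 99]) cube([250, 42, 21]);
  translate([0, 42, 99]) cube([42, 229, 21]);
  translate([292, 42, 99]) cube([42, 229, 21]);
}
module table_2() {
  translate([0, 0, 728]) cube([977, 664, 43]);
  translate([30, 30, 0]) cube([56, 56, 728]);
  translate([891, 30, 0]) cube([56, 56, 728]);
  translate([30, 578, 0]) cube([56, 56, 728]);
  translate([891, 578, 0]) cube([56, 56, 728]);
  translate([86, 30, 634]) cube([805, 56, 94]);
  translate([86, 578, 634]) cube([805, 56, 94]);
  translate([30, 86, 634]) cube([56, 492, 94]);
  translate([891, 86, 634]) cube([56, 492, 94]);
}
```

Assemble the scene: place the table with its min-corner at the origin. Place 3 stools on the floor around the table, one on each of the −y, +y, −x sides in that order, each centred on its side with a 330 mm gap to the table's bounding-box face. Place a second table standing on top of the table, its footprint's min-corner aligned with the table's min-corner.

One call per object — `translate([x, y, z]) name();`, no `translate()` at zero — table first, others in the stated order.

table();
translate([536, -643, 0]) stool();
translate([536, 1275, 0]) stool();
translate([-664, 316, 0]) stool();
translate([0, 0, 737]) table_2();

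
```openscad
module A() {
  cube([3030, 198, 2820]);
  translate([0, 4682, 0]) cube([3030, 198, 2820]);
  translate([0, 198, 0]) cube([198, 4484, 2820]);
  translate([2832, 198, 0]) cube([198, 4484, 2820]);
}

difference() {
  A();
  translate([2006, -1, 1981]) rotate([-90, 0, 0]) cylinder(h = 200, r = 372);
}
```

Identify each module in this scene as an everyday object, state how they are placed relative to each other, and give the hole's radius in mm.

The subtracted cylinder has r = 372 mm.

A is a house frame. The house frame has a circular hole through its front wall. The hole's radius is 372 mm.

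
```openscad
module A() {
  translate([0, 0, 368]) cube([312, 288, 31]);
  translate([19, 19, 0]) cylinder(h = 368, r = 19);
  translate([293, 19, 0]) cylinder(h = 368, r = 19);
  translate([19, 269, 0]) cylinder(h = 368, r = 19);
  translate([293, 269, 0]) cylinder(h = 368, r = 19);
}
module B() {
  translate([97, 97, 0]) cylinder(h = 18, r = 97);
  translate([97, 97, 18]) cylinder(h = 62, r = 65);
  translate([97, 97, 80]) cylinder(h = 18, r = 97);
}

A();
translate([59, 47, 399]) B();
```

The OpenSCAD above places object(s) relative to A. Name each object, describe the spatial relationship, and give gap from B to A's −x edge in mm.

A is a stool. B is a spool. The spool is on top of the stool, centred. The gap from the spool to the stool's −x edge is 59 mm.

The spool's min-x is at 59; the stool's min-x is 0; gap = 59 mm.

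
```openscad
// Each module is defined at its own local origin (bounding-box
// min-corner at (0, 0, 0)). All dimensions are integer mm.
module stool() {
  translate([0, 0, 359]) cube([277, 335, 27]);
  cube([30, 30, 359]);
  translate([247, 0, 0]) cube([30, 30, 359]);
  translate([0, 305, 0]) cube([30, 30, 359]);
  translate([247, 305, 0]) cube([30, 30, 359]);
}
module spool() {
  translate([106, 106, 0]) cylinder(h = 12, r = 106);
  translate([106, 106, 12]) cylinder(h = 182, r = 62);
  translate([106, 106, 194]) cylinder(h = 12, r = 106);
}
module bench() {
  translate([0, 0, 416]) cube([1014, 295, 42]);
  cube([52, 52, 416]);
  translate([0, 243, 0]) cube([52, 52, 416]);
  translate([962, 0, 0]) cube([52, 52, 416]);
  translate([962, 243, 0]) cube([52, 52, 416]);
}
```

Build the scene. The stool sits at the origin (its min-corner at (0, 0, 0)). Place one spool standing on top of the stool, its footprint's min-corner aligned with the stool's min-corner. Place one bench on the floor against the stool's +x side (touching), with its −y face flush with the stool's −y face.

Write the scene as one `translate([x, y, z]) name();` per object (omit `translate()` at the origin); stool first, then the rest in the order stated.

stool();
translate([0, 0, 386]) spool();
translate([277, 0, 0]) bench();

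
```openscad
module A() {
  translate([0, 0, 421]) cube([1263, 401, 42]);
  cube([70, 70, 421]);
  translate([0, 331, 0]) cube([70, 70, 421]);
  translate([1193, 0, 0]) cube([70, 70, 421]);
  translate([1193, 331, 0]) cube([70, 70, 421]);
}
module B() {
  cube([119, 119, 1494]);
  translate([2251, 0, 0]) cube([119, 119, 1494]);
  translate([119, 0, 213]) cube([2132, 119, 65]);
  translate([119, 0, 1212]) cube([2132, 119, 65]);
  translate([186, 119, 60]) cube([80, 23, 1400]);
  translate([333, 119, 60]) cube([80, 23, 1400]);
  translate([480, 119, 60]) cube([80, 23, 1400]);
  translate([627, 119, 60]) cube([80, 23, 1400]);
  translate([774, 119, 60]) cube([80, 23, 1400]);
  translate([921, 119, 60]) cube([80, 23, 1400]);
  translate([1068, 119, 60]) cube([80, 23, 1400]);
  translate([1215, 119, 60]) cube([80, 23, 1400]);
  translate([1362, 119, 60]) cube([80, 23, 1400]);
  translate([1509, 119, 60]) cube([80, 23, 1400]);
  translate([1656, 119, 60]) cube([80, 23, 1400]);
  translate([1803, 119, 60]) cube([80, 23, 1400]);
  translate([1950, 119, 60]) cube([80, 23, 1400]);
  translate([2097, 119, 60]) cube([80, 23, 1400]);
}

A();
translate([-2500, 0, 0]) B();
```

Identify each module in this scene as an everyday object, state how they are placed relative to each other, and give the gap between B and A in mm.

A is a bench. B is a fence section. The fence section is on the floor beside the bench on its −x side. The gap between the fence section and the bench is 130 mm.

The fence section's nearest face is 130 mm from the bench's −x face.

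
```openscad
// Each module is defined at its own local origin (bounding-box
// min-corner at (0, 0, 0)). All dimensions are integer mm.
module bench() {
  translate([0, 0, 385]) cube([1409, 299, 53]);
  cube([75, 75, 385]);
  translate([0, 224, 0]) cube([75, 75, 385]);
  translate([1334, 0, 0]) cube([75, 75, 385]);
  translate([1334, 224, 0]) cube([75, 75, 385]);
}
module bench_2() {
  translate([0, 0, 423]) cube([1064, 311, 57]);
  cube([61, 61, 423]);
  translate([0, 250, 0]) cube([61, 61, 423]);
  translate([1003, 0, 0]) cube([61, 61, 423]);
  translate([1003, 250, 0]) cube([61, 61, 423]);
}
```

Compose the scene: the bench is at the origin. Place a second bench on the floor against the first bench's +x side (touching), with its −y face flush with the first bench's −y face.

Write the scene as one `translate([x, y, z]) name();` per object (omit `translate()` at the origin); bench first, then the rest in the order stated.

bench();
translate([1409, 0, 0]) bench_2();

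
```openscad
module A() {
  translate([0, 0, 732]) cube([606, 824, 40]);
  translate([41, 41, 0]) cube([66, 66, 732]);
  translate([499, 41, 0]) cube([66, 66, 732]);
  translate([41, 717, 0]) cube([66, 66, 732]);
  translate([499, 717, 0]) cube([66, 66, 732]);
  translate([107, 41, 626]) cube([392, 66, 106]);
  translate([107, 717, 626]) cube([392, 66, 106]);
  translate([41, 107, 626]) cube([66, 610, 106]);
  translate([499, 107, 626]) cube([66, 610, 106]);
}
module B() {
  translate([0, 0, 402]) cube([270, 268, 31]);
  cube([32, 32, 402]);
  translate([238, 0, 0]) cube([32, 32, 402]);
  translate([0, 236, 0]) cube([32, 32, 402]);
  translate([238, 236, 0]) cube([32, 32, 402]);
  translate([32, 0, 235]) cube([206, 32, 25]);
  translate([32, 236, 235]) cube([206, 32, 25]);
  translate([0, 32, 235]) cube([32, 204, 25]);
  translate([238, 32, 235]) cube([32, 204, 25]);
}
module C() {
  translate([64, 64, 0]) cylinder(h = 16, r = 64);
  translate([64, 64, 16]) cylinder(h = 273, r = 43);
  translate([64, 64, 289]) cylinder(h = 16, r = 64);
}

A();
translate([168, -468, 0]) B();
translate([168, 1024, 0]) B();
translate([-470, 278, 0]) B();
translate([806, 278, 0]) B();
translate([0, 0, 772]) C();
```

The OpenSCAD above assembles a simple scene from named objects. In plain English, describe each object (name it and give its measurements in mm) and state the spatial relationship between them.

A is a rectangular dining table. The top is 606×824×40 mm with its upper surface at z = 772 mm. It stands on four 66×66 mm square legs, each inset 41 mm from the nearest pair of top edges, running from the floor to the underside of the top. Four apron rails, 66 mm thick and 106 mm tall, run between adjacent legs with their top edges flush with the underside of the top and their outer faces flush with the legs' outer faces.

B is a simple wooden stool: a rectangular seat 270 mm (x) by 268 mm (y), 31 mm thick, top face at z = 433 mm, on four square legs, each 32×32 mm in cross-section. The legs rest on z = 0, each flush with a corner of the seat. Four stretchers, 32 mm wide and 25 mm tall, connect adjacent legs with their undersides at z = 235 mm, each running between the inner faces of the legs it joins and aligned with the legs' outer faces on the other axis.

C is a spool: two coaxial disc flanges of radius 64 mm and thickness 16 mm, joined by a core cylinder of radius 43 mm and height 273 mm. The lower flange rests on z = 0 and the three cylinders share a vertical axis.

Four stools sit around the table at the −y, +y, −x, +x sides. The spool is on top of the table.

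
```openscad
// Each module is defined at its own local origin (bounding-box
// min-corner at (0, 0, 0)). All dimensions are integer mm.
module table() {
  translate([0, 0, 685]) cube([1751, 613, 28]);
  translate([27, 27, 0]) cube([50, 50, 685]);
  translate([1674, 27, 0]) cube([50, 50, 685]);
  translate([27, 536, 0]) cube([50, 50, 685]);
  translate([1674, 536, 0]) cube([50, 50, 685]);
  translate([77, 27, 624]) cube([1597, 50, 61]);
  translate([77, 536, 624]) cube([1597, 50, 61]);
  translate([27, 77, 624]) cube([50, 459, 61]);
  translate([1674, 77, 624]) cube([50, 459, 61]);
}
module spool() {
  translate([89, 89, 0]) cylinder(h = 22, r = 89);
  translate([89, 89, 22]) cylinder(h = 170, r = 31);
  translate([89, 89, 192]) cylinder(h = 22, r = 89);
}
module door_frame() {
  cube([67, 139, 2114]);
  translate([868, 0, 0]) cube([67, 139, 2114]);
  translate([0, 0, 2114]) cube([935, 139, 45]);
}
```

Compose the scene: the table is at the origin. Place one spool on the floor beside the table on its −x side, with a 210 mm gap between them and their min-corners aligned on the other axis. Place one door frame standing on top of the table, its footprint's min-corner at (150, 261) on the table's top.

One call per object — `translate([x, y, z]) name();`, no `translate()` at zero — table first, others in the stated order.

table();
translate([-388, 0, 0]) spool();
translate([150, 261, 713]) door_frame();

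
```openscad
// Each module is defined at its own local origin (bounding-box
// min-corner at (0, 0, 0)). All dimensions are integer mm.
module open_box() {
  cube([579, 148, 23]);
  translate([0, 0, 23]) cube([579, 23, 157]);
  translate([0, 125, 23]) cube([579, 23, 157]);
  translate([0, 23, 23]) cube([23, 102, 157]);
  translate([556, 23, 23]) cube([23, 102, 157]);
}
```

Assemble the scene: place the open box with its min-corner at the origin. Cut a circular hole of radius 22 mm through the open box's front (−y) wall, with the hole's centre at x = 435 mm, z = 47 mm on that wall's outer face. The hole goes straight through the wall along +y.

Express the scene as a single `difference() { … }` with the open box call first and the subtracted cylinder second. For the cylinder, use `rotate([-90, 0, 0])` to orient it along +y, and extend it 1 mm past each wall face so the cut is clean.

difference() {
  open_box();
  translate([435, -1, 47]) rotate([-90, 0, 0]) cylinder(h = 25, r = 22);
}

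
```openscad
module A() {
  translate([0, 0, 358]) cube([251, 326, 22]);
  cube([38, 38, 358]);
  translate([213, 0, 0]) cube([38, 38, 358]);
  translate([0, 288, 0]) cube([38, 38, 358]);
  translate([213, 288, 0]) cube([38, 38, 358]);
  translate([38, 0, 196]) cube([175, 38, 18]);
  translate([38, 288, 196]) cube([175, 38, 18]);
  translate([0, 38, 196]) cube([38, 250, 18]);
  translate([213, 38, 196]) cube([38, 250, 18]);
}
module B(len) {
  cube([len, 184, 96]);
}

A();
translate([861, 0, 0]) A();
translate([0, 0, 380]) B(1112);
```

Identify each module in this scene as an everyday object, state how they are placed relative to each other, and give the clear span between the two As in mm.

A is a stool. B is a beam. A beam spans the tops of two stools. The clear span between the two stools is 610 mm.

Second stool starts at x = 861; first ends at x = 251; clear span = 861 − 251 = 610 mm.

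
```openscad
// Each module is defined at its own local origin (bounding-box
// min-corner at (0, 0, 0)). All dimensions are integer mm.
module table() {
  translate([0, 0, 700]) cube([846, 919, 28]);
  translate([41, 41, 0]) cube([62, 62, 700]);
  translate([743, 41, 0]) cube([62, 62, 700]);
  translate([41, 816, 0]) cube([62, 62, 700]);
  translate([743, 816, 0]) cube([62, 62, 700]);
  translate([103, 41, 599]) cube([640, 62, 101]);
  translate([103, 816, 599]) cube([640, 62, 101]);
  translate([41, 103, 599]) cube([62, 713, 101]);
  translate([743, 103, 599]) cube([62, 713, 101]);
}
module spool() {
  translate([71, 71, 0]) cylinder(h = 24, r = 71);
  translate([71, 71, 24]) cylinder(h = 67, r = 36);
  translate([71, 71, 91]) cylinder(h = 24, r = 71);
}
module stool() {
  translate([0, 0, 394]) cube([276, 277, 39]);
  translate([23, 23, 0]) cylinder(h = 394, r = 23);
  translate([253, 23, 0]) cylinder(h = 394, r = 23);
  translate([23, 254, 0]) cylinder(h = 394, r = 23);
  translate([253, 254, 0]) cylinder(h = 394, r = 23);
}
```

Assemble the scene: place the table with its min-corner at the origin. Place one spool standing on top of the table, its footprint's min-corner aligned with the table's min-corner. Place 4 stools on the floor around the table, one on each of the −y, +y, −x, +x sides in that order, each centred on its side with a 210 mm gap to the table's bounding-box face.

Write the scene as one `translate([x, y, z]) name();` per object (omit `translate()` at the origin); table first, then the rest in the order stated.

table();
translate([0, 0, 728]) spool();
translate([285, -487, 0]) stool();
translate([285, 1129, 0]) stool();
translate([-486, 321, 0]) stool();
translate([1056, 321, 0]) stool();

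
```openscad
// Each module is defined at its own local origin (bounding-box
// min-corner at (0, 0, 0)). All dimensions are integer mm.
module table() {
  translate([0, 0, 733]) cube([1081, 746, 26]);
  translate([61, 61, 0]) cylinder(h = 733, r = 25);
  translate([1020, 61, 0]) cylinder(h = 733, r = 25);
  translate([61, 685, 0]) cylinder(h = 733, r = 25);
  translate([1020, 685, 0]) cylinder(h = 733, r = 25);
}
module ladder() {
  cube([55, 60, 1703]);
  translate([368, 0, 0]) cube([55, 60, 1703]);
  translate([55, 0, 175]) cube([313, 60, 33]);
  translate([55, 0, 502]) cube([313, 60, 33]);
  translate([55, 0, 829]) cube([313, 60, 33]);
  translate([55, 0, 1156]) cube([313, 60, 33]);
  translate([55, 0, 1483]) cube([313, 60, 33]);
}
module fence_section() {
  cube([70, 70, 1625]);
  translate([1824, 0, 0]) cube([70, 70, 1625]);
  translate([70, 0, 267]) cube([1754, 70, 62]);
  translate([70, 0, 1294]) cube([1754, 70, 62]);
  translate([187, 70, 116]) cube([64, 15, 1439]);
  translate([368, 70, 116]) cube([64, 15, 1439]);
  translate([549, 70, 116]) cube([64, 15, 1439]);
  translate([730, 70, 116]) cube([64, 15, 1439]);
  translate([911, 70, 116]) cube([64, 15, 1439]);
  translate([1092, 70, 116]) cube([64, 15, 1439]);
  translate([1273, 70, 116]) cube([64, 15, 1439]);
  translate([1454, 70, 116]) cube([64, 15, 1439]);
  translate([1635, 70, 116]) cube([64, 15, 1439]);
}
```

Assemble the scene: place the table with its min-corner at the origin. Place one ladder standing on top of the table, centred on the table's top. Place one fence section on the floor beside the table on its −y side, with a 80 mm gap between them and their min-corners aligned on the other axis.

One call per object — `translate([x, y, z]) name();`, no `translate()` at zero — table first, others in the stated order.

table();
translate([329, 343, 759]) ladder();
translate([0, -165, 0]) fence_section();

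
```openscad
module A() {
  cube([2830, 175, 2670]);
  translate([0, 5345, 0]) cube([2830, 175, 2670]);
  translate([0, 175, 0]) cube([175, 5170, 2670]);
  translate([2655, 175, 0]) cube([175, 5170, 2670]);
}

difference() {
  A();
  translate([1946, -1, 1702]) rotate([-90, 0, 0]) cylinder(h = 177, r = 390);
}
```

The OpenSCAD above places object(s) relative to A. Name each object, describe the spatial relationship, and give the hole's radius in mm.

A is a house frame. The house frame has a circular hole through its front wall. The hole's radius is 390 mm.

The subtracted cylinder has r = 390 mm.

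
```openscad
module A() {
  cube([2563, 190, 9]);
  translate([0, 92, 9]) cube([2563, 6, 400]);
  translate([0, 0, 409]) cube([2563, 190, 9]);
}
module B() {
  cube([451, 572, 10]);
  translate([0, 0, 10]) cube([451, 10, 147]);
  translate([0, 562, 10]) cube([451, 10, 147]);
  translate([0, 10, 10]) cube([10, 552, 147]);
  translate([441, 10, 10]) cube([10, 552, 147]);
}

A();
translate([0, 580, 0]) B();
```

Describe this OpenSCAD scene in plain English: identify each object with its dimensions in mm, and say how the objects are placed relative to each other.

A is an I-beam lying along x, 2563 mm long. Overall section height 418 mm. Two flanges 190 mm wide (y) and 9 mm thick, one on the floor and one at the top; a web 6 mm thick runs between them, centred on the flange width.

B is an open storage box with external size 451×572×157 mm and wall thickness 10 mm (the base is also 10 mm thick). The base covers the whole footprint; the four walls stand on the base, with the y-facing walls full-width and the x-facing walls fitting between their inner faces.

The open box is on the floor beside the I-beam on its +y side.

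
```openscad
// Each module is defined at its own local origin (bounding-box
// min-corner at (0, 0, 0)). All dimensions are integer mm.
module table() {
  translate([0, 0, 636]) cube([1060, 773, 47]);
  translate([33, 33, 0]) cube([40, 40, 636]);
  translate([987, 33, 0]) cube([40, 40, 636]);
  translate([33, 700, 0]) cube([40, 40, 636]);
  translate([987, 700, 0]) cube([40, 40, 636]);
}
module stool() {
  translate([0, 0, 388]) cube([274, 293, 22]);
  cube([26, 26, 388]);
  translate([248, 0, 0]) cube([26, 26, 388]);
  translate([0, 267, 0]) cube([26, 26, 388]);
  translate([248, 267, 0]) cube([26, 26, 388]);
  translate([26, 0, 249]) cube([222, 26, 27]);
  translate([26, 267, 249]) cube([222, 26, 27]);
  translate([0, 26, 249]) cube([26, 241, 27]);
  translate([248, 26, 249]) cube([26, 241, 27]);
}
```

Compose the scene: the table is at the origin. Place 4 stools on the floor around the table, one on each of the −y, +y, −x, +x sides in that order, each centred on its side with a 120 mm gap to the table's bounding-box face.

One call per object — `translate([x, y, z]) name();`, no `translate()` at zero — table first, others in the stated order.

table();
translate([393, -413, 0]) stool();
translate([393, 893, 0]) stool();
translate([-394, 240, 0]) stool();
translate([1180, 240, 0]) stool();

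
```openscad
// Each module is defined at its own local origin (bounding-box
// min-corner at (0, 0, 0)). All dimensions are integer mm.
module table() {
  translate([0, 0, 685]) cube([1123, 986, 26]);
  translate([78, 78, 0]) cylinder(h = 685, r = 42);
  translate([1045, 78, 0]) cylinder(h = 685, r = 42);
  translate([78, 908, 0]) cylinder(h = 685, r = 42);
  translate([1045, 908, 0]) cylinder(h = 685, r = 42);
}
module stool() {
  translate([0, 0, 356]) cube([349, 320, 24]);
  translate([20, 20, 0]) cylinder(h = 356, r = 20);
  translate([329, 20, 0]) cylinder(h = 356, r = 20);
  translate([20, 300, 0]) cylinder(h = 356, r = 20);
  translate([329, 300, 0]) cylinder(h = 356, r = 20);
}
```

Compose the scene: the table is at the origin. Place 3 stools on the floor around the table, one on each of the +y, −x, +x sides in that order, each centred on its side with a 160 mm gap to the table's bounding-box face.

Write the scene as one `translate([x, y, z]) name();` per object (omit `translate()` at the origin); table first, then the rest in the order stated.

table();
translate([387, 1146, 0]) stool();
translate([-509, 333, 0]) stool();
translate([1283, 333, 0]) stool();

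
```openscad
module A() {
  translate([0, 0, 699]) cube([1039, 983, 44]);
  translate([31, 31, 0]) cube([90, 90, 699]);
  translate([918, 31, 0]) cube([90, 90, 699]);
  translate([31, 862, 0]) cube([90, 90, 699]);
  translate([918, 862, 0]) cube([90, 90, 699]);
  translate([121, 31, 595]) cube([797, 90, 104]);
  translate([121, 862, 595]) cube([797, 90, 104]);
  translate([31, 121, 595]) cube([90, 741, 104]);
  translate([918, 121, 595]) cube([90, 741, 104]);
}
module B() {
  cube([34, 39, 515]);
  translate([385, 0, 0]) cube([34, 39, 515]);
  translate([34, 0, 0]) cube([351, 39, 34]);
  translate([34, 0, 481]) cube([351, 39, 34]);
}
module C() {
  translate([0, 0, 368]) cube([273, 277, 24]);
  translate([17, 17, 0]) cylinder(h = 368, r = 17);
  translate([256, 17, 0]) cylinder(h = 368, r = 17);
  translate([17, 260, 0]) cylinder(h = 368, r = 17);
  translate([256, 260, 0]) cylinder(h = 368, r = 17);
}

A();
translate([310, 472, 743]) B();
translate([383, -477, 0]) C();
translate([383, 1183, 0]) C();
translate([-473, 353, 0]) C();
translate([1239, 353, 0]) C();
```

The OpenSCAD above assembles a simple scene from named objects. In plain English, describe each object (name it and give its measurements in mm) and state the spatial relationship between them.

A is a table with a 1039×983 mm rectangular top, 44 mm thick, top surface at z = 743 mm, supported by four 90×90 mm square legs, each inset 31 mm from the nearest pair of top edges, running from the floor. Four apron rails, 90 mm thick and 104 mm tall, run between adjacent legs with their top edges flush with the underside of the top and their outer faces flush with the legs' outer faces.

B is a rectangular picture frame lying in the x–z plane (depth along y). The opening is 351 mm wide (x) by 447 mm tall (z), surrounded by a border 34 mm wide on all four sides. The frame is 39 mm deep and is made of two full-height vertical stiles with two horizontal rails fitted between them.

C is a simple wooden stool: a rectangular seat 273 mm (x) by 277 mm (y), 24 mm thick, top face at z = 392 mm, on four round legs, each 34 mm in diameter. The legs rest on z = 0, each leg's axis is inset half a diameter from the nearest pair of seat edges (so the leg's bounding box is flush with the corner).

The picture frame is on top of the table, centred. Four stools sit around the table at the −y, +y, −x, +x sides.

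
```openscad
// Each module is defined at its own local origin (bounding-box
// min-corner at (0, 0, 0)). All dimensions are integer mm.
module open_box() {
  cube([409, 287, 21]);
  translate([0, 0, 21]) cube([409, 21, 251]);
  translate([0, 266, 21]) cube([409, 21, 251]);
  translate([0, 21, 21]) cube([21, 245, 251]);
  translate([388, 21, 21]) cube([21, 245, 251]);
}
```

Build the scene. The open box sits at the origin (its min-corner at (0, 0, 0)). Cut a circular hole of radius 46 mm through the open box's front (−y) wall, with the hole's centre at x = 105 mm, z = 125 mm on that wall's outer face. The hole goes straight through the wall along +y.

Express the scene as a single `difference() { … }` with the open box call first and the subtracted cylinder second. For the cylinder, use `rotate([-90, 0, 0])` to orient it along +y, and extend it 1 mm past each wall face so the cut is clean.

difference() {
  open_box();
  translate([105, -1, 125]) rotate([-90, 0, 0]) cylinder(h = 23, r = 46);
}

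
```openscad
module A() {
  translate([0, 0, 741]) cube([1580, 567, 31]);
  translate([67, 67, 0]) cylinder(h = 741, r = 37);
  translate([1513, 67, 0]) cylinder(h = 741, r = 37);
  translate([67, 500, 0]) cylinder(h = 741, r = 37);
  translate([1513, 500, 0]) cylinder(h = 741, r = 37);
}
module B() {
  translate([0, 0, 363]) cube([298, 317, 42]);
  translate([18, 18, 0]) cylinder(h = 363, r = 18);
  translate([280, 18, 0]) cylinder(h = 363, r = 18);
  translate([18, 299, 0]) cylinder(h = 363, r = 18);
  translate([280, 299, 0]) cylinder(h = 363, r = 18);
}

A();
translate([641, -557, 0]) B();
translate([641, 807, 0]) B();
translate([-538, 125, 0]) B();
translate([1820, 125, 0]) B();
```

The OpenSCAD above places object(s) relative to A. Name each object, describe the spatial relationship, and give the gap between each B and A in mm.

A is a table. B is a stool. Four stools sit around the table at the −y, +y, −x, +x sides. The gap between each stool and the table is 240 mm.

Each stool's nearest face is 240 mm from the table's bounding box.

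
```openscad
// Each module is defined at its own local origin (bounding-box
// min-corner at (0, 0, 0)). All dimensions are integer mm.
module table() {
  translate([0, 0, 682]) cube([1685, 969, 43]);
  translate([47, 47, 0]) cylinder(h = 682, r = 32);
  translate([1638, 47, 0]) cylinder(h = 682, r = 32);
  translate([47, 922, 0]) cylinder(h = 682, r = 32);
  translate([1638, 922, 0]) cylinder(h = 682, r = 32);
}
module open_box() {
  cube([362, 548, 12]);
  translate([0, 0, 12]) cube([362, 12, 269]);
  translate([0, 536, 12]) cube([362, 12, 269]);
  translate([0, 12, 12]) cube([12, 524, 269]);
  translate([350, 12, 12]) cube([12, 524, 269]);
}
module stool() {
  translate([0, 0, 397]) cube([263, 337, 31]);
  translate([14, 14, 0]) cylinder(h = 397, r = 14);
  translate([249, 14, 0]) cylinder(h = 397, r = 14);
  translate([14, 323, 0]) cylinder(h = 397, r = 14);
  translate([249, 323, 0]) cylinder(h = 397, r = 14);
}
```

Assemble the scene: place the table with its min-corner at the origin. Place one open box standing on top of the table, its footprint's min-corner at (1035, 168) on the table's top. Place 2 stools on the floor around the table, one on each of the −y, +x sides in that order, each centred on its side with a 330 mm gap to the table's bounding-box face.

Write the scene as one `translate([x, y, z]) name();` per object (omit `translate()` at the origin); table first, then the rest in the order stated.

table();
translate([1035, 168, 725]) open_box();
translate([711, -667, 0]) stool();
translate([2015, 316, 0]) stool();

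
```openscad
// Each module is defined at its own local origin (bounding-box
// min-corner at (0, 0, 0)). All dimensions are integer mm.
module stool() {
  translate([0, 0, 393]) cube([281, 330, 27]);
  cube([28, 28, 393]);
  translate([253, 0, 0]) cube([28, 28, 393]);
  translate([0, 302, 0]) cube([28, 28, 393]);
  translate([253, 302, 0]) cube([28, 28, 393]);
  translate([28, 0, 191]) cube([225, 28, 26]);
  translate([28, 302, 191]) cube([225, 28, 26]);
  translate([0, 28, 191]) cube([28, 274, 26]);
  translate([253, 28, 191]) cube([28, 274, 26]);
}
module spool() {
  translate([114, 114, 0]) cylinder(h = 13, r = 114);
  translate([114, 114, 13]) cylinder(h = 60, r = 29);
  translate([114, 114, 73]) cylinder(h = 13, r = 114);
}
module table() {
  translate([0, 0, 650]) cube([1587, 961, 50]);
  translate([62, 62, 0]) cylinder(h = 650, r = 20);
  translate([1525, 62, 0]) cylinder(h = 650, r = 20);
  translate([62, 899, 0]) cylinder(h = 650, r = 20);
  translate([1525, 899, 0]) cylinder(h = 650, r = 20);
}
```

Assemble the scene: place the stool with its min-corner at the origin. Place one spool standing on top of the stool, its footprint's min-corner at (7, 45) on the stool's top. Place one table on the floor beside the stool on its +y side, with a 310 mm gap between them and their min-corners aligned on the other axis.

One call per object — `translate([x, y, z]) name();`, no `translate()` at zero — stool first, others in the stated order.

stool();
translate([7, 45, 420]) spool();
translate([0, 640, 0]) table();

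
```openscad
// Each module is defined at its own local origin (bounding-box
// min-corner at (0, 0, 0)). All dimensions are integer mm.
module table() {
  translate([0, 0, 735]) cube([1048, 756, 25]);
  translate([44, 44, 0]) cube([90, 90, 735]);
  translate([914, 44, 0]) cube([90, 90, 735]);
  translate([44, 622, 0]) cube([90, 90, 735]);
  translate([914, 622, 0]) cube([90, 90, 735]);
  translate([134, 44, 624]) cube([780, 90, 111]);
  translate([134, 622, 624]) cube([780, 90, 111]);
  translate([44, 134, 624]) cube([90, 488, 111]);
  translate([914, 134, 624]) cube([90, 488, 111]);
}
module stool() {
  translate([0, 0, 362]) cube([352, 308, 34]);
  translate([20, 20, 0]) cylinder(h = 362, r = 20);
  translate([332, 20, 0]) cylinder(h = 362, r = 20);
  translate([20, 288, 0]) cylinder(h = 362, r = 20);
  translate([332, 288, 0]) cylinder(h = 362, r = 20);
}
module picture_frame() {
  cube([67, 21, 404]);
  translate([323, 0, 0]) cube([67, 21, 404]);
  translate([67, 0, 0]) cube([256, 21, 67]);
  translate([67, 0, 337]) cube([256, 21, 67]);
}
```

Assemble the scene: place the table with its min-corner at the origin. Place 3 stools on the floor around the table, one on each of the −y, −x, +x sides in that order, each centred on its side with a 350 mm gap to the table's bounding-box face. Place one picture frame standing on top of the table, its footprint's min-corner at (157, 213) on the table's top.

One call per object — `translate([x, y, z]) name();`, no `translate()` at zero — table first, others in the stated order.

table();
translate([348, -658, 0]) stool();
translate([-702, 224, 0]) stool();
translate([1398, 224, 0]) stool();
translate([157, 213, 760]) picture_frame();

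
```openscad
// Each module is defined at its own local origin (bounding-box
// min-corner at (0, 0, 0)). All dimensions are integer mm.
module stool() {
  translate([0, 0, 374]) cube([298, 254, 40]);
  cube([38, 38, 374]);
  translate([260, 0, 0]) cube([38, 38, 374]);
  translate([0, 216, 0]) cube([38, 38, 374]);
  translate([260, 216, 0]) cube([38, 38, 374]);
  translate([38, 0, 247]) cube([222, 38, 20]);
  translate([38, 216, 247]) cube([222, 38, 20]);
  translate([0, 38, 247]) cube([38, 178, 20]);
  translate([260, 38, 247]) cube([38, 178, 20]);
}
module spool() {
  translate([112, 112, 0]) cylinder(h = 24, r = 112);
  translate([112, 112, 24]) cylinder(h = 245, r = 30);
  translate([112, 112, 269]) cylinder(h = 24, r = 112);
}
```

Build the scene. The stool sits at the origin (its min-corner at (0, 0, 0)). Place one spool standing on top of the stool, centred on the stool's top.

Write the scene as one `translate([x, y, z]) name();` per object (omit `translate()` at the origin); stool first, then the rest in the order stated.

stool();
translate([37, 15, 414]) spool();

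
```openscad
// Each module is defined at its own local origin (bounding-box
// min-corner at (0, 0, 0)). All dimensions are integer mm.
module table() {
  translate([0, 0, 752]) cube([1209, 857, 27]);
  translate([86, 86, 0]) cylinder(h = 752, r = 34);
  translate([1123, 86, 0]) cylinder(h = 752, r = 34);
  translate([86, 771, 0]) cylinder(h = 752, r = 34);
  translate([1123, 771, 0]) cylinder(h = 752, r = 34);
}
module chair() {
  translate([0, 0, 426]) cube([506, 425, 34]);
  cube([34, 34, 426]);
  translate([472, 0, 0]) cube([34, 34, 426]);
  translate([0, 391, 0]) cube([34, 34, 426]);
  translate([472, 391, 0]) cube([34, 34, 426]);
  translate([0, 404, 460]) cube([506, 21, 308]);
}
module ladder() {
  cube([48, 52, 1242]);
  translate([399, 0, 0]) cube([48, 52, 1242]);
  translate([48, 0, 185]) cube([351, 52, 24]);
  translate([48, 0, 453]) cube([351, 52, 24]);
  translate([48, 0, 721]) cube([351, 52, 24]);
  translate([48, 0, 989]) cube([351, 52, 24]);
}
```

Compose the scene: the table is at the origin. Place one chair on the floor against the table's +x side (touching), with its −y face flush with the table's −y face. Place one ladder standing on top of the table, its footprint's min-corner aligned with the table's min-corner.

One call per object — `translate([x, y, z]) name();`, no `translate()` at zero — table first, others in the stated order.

table();
translate([1209, 0, 0]) chair();
translate([0, 0, 779]) ladder();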